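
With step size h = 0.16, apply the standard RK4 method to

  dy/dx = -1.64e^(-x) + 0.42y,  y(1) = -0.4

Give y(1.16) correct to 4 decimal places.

RK4: k1 = f(x_n, y_n); k2 = f(x_n + h/2, y_n + (h/2)·k1); k3 = f(x_n + h/2, y_n + (h/2)·k2); k4 = f(x_n + h, y_n + h·k3); y_{n+1} = y_n + (h/6)·(k1 + 2k2 + 2k3 + k4).
x=1.000000, y=-0.400000:
  k1 = f(1.000000, -0.400000) = -0.771322
  k2 = f(1.080000, -0.461706) = -0.750853
  k3 = f(1.080000, -0.460068) = -0.750165
  k4 = f(1.160000, -0.520026) = -0.732528
  y ← -0.400000 + (0.16/6)·(k1 + 2k2 + 2k3 + k4) = -0.520157
y(1.16) ≈ -0.5202

-0.5202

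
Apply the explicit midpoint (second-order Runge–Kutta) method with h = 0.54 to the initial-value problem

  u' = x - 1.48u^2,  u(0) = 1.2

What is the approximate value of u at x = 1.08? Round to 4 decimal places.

Midpoint: k1 = f(x_n, u_n); k2 = f(x_n + h/2, u_n + (h/2)·k1); u_{n+1} = u_n + h·k2.
x=0.000000, u=1.200000:
  k1 = f(0.000000, 1.200000) = -2.131200
  k2 = f(0.270000, 0.624576) = -0.307341
  u ← 1.200000 + 0.54·(-0.307341) = 1.034036
x=0.540000, u=1.034036:
  k1 = f(0.540000, 1.034036) = -1.042461
  k2 = f(0.810000, 0.752572) = -0.028219
  u ← 1.034036 + 0.54·(-0.028219) = 1.018798
u(1.08) ≈ 1.0188

1.0188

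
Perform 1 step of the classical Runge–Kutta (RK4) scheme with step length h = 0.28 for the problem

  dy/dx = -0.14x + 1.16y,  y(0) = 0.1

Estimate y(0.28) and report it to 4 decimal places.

RK4: k1 = f(x_n, y_n); k2 = f(x_n + h/2, y_n + (h/2)·k1); k3 = f(x_n + h/2, y_n + (h/2)·k2); k4 = f(x_n + h, y_n + h·k3); y_{n+1} = y_n + (h/6)·(k1 + 2k2 + 2k3 + k4).
x=0.000000, y=0.100000:
  k1 = f(0.000000, 0.100000) = 0.116000
  k2 = f(0.140000, 0.116240) = 0.115238
  k3 = f(0.140000, 0.116133) = 0.115115
  k4 = f(0.280000, 0.132232) = 0.114189
  y ← 0.100000 + (0.28/6)·(k1 + 2k2 + 2k3 + k4) = 0.132242
y(0.28) ≈ 0.1322

0.1322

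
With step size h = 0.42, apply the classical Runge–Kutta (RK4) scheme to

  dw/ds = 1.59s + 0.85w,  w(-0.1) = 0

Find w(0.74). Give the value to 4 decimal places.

RK4: k1 = f(s_n, w_n); k2 = f(s_n + h/2, w_n + (h/2)·k1); k3 = f(s_n + h/2, w_n + (h/2)·k2); k4 = f(s_n + h, w_n + h·k3); w_{n+1} = w_n + (h/6)·(k1 + 2k2 + 2k3 + k4).
s=-0.100000, w=0.000000:
  k1 = f(-0.100000, 0.000000) = -0.159000
  k2 = f(0.110000, -0.033390) = 0.146518
  k3 = f(0.110000, 0.030769) = 0.201054
  k4 = f(0.320000, 0.084442) = 0.580576
  w ← 0.000000 + (0.42/6)·(k1 + 2k2 + 2k3 + k4) = 0.078170
s=0.320000, w=0.078170:
  k1 = f(0.320000, 0.078170) = 0.575245
  k2 = f(0.530000, 0.198972) = 1.011826
  k3 = f(0.530000, 0.290654) = 1.089756
  k4 = f(0.740000, 0.535868) = 1.632088
  w ← 0.078170 + (0.42/6)·(k1 + 2k2 + 2k3 + k4) = 0.526905
w(0.74) ≈ 0.5269

0.5269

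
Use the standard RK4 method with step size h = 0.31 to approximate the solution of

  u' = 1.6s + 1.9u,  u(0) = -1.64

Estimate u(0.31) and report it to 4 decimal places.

RK4: k1 = f(s_n, u_n); k2 = f(s_n + h/2, u_n + (h/2)·k1); k3 = f(s_n + h/2, u_n + (h/2)·k2); k4 = f(s_n + h, u_n + h·k3); u_{n+1} = u_n + (h/6)·(k1 + 2k2 + 2k3 + k4).
s=0.000000, u=-1.640000:
  k1 = f(0.000000, -1.640000) = -3.116000
  k2 = f(0.155000, -2.122980) = -3.785662
  k3 = f(0.155000, -2.226778) = -3.982877
  k4 = f(0.310000, -2.874692) = -4.965915
  u ← -1.640000 + (0.31/6)·(k1 + 2k2 + 2k3 + k4) = -2.860315
u(0.31) ≈ -2.8603

-2.8603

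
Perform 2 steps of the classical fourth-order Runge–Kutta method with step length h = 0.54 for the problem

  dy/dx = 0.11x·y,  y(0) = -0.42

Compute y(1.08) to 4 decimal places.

RK4: k1 = f(x_n, y_n); k2 = f(x_n + h/2, y_n + (h/2)·k1); k3 = f(x_n + h/2, y_n + (h/2)·k2); k4 = f(x_n + h, y_n + h·k3); y_{n+1} = y_n + (h/6)·(k1 + 2k2 + 2k3 + k4).
x=0.000000, y=-0.420000:
  k1 = f(0.000000, -0.420000) = 0.000000
  k2 = f(0.270000, -0.420000) = -0.012474
  k3 = f(0.270000, -0.423368) = -0.012574
  k4 = f(0.540000, -0.426790) = -0.025351
  y ← -0.420000 + (0.54/6)·(k1 + 2k2 + 2k3 + k4) = -0.426790
x=0.540000, y=-0.426790:
  k1 = f(0.540000, -0.426790) = -0.025351
  k2 = f(0.810000, -0.433635) = -0.038637
  k3 = f(0.810000, -0.437222) = -0.038957
  k4 = f(1.080000, -0.447827) = -0.053202
  y ← -0.426790 + (0.54/6)·(k1 + 2k2 + 2k3 + k4) = -0.447827
y(1.08) ≈ -0.4478

-0.4478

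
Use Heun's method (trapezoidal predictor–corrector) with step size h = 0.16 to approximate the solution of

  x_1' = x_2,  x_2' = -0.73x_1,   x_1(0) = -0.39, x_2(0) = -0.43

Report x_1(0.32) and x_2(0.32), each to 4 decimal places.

-0.5118, -0.3237

Heun on (x_1,x_2): k1 = f(x_n, state_n); k2 = f(x_n + h, state_n + h·k1); state_{n+1} = state_n + (h/2)·(k1 + k2).
0.000000: (-0.390000, -0.430000)
  k1 = (-0.430000, 0.284700)
  predictor → (-0.458800, -0.384448)
  k2 = (-0.384448, 0.334924)
  → (-0.455156, -0.380430)
0.160000: (-0.455156, -0.380430)
  k1 = (-0.380430, 0.332264)
  predictor → (-0.516025, -0.327268)
  k2 = (-0.327268, 0.376698)
  → (-0.511772, -0.323713)
(x_1(0.32), x_2(0.32)) ≈ (-0.5118, -0.3237)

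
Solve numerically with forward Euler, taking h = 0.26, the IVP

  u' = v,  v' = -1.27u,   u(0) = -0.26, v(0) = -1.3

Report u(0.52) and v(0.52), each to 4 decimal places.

-0.9137, -1.0167

Euler on (u,v): u_{n+1} = u_n + h·u', v_{n+1} = v_n + h·v'.
0.000000: (-0.260000, -1.300000); f=(-1.300000, 0.330200) → (-0.598000, -1.214148)
0.260000: (-0.598000, -1.214148); f=(-1.214148, 0.759460) → (-0.913678, -1.016688)
(u(0.52), v(0.52)) ≈ (-0.9137, -1.0167)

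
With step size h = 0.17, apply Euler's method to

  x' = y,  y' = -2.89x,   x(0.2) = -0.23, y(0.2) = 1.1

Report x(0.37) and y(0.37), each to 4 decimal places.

Euler on (x,y): x_{n+1} = x_n + h·x', y_{n+1} = y_n + h·y'.
0.200000: (-0.230000, 1.100000); f=(1.100000, 0.664700) → (-0.043000, 1.212999)
(x(0.37), y(0.37)) ≈ (-0.0430, 1.2130)

-0.0430, 1.2130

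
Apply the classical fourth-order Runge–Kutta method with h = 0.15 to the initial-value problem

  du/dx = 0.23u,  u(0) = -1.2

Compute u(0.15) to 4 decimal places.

RK4: k1 = f(x_n, u_n); k2 = f(x_n + h/2, u_n + (h/2)·k1); k3 = f(x_n + h/2, u_n + (h/2)·k2); k4 = f(x_n + h, u_n + h·k3); u_{n+1} = u_n + (h/6)·(k1 + 2k2 + 2k3 + k4).
x=0.000000, u=-1.200000:
  k1 = f(0.000000, -1.200000) = -0.276000
  k2 = f(0.075000, -1.220700) = -0.280761
  k3 = f(0.075000, -1.221057) = -0.280843
  k4 = f(0.150000, -1.242126) = -0.285689
  u ← -1.200000 + (0.15/6)·(k1 + 2k2 + 2k3 + k4) = -1.242122
u(0.15) ≈ -1.2421

-1.2421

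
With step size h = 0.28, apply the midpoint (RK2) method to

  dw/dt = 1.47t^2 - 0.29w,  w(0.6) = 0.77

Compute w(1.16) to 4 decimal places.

Midpoint: k1 = f(t_n, w_n); k2 = f(t_n + h/2, w_n + (h/2)·k1); w_{n+1} = w_n + h·k2.
t=0.600000, w=0.770000:
  k1 = f(0.600000, 0.770000) = 0.305900
  k2 = f(0.740000, 0.812826) = 0.569252
  w ← 0.770000 + 0.28·0.569252 = 0.929391
t=0.880000, w=0.929391:
  k1 = f(0.880000, 0.929391) = 0.868845
  k2 = f(1.020000, 1.051029) = 1.224590
  w ← 0.929391 + 0.28·1.224590 = 1.272276
w(1.16) ≈ 1.2723

1.2723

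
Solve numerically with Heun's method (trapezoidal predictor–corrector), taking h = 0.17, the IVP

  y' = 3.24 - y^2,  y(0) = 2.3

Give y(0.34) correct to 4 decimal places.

1.9563

Heun: k1 = f(s_n, y_n); k2 = f(s_n + h, y_n + h·k1); y_{n+1} = y_n + (h/2)·(k1 + k2).
s=0.000000, y=2.300000:
  k1 = f(0.000000, 2.300000) = -2.050000
  k2 = f(0.170000, 1.951500) = -0.568352
  y ← 2.300000 + (0.17/2)·(-2.050000 + (-0.568352)) = 2.077440
s=0.170000, y=2.077440:
  k1 = f(0.170000, 2.077440) = -1.075757
  k2 = f(0.340000, 1.894561) = -0.349363
  y ← 2.077440 + (0.17/2)·(-1.075757 + (-0.349363)) = 1.956305
y(0.34) ≈ 1.9563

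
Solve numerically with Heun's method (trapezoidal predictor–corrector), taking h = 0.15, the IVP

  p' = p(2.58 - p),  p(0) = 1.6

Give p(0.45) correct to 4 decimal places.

2.1594

Heun: k1 = f(t_n, p_n); k2 = f(t_n + h, p_n + h·k1); p_{n+1} = p_n + (h/2)·(k1 + k2).
t=0.000000, p=1.600000:
  k1 = f(0.000000, 1.600000) = 1.568000
  k2 = f(0.150000, 1.835200) = 1.366857
  p ← 1.600000 + (0.15/2)·(1.568000 + 1.366857) = 1.820114
t=0.150000, p=1.820114:
  k1 = f(0.150000, 1.820114) = 1.383079
  k2 = f(0.300000, 2.027576) = 1.120081
  p ← 1.820114 + (0.15/2)·(1.383079 + 1.120081) = 2.007851
t=0.300000, p=2.007851:
  k1 = f(0.300000, 2.007851) = 1.148790
  k2 = f(0.450000, 2.180170) = 0.871698
  p ← 2.007851 + (0.15/2)·(1.148790 + 0.871698) = 2.159388
p(0.45) ≈ 2.1594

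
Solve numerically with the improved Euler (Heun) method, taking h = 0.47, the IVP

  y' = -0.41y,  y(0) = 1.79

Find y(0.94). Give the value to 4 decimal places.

1.2209

Heun: k1 = f(t_n, y_n); k2 = f(t_n + h, y_n + h·k1); y_{n+1} = y_n + (h/2)·(k1 + k2).
t=0.000000, y=1.790000:
  k1 = f(0.000000, 1.790000) = -0.733900
  k2 = f(0.470000, 1.445067) = -0.592477
  y ← 1.790000 + (0.47/2)·(-0.733900 + (-0.592477)) = 1.478301
t=0.470000, y=1.478301:
  k1 = f(0.470000, 1.478301) = -0.606104
  k2 = f(0.940000, 1.193433) = -0.489307
  y ← 1.478301 + (0.47/2)·(-0.606104 + (-0.489307)) = 1.220880
y(0.94) ≈ 1.2209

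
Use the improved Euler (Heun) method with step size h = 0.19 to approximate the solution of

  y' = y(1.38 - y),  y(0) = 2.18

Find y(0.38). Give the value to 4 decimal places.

Heun: k1 = f(x_n, y_n); k2 = f(x_n + h, y_n + h·k1); y_{n+1} = y_n + (h/2)·(k1 + k2).
x=0.000000, y=2.180000:
  k1 = f(0.000000, 2.180000) = -1.744000
  k2 = f(0.190000, 1.848640) = -0.866347
  y ← 2.180000 + (0.19/2)·(-1.744000 + (-0.866347)) = 1.932017
x=0.190000, y=1.932017:
  k1 = f(0.190000, 1.932017) = -1.066506
  k2 = f(0.380000, 1.729381) = -0.604213
  y ← 1.932017 + (0.19/2)·(-1.066506 + (-0.604213)) = 1.773299
y(0.38) ≈ 1.7733

1.7733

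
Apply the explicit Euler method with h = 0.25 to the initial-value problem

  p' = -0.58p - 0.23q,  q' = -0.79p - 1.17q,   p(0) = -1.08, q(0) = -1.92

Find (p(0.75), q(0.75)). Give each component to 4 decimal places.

Euler on (p,q): p_{n+1} = p_n + h·p', q_{n+1} = q_n + h·q'.
0.000000: (-1.080000, -1.920000); f=(1.068000, 3.099600) → (-0.813000, -1.145100)
0.250000: (-0.813000, -1.145100); f=(0.734913, 1.982037) → (-0.629272, -0.649591)
0.500000: (-0.629272, -0.649591); f=(0.514383, 1.257146) → (-0.500676, -0.335304)
(p(0.75), q(0.75)) ≈ (-0.5007, -0.3353)

-0.5007, -0.3353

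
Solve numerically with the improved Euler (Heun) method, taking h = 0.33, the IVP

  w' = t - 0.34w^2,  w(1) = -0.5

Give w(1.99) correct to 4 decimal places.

0.9062

Heun: k1 = f(t_n, w_n); k2 = f(t_n + h, w_n + h·k1); w_{n+1} = w_n + (h/2)·(k1 + k2).
t=1.000000, w=-0.500000:
  k1 = f(1.000000, -0.500000) = 0.915000
  k2 = f(1.330000, -0.198050) = 1.316664
  w ← -0.500000 + (0.33/2)·(0.915000 + 1.316664) = -0.131775
t=1.330000, w=-0.131775:
  k1 = f(1.330000, -0.131775) = 1.324096
  k2 = f(1.660000, 0.305176) = 1.628335
  w ← -0.131775 + (0.33/2)·(1.324096 + 1.628335) = 0.355376
t=1.660000, w=0.355376:
  k1 = f(1.660000, 0.355376) = 1.617061
  k2 = f(1.990000, 0.889006) = 1.721287
  w ← 0.355376 + (0.33/2)·(1.617061 + 1.721287) = 0.906203
w(1.99) ≈ 0.9062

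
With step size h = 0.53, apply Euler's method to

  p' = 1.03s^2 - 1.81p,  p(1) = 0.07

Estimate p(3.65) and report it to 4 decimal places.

Euler: p_{n+1} = p_n + h·f(s_n, p_n).
s=1.000000, p=0.070000: f=0.903300 → p ← 0.070000 + 0.53·0.903300 = 0.548749
s=1.530000, p=0.548749: f=1.417891 → p ← 0.548749 + 0.53·1.417891 = 1.300231
s=2.060000, p=1.300231: f=2.017489 → p ← 1.300231 + 0.53·2.017489 = 2.369501
s=2.590000, p=2.369501: f=2.620547 → p ← 2.369501 + 0.53·2.620547 = 3.758390
s=3.120000, p=3.758390: f=3.223745 → p ← 3.758390 + 0.53·3.223745 = 5.466975
p(3.65) ≈ 5.4670

5.4670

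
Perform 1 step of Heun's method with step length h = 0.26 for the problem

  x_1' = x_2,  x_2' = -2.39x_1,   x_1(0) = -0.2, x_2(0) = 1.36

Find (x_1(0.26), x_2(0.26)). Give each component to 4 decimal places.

0.1698, 1.3744

Heun on (x_1,x_2): k1 = f(t_n, state_n); k2 = f(t_n + h, state_n + h·k1); state_{n+1} = state_n + (h/2)·(k1 + k2).
0.000000: (-0.200000, 1.360000)
  k1 = (1.360000, 0.478000)
  predictor → (0.153600, 1.484280)
  k2 = (1.484280, -0.367104)
  → (0.169756, 1.374416)
(x_1(0.26), x_2(0.26)) ≈ (0.1698, 1.3744)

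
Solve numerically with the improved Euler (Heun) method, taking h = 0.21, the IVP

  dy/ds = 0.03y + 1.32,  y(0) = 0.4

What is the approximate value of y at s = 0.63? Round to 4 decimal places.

1.2471

Heun: k1 = f(s_n, y_n); k2 = f(s_n + h, y_n + h·k1); y_{n+1} = y_n + (h/2)·(k1 + k2).
s=0.000000, y=0.400000:
  k1 = f(0.000000, 0.400000) = 1.332000
  k2 = f(0.210000, 0.679720) = 1.340392
  y ← 0.400000 + (0.21/2)·(1.332000 + 1.340392) = 0.680601
s=0.210000, y=0.680601:
  k1 = f(0.210000, 0.680601) = 1.340418
  k2 = f(0.420000, 0.962089) = 1.348863
  y ← 0.680601 + (0.21/2)·(1.340418 + 1.348863) = 0.962976
s=0.420000, y=0.962976:
  k1 = f(0.420000, 0.962976) = 1.348889
  k2 = f(0.630000, 1.246242) = 1.357387
  y ← 0.962976 + (0.21/2)·(1.348889 + 1.357387) = 1.247135
y(0.63) ≈ 1.2471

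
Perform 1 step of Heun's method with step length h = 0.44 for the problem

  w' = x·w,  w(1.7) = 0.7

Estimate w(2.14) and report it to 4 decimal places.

1.5379

Heun: k1 = f(x_n, w_n); k2 = f(x_n + h, w_n + h·k1); w_{n+1} = w_n + (h/2)·(k1 + k2).
x=1.700000, w=0.700000:
  k1 = f(1.700000, 0.700000) = 1.190000
  k2 = f(2.140000, 1.223600) = 2.618504
  w ← 0.700000 + (0.44/2)·(1.190000 + 2.618504) = 1.537871
w(2.14) ≈ 1.5379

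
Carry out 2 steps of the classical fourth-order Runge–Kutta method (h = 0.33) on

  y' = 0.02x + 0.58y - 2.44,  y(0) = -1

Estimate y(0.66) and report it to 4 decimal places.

RK4: k1 = f(x_n, y_n); k2 = f(x_n + h/2, y_n + (h/2)·k1); k3 = f(x_n + h/2, y_n + (h/2)·k2); k4 = f(x_n + h, y_n + h·k3); y_{n+1} = y_n + (h/6)·(k1 + 2k2 + 2k3 + k4).
x=0.000000, y=-1.000000:
  k1 = f(0.000000, -1.000000) = -3.020000
  k2 = f(0.165000, -1.498300) = -3.305714
  k3 = f(0.165000, -1.545443) = -3.333057
  k4 = f(0.330000, -2.099909) = -3.651347
  y ← -1.000000 + (0.33/6)·(k1 + 2k2 + 2k3 + k4) = -2.097189
x=0.330000, y=-2.097189:
  k1 = f(0.330000, -2.097189) = -3.649770
  k2 = f(0.495000, -2.699401) = -3.995752
  k3 = f(0.495000, -2.756488) = -4.028863
  k4 = f(0.660000, -3.426714) = -4.414294
  y ← -2.097189 + (0.33/6)·(k1 + 2k2 + 2k3 + k4) = -3.423420
y(0.66) ≈ -3.4234

-3.4234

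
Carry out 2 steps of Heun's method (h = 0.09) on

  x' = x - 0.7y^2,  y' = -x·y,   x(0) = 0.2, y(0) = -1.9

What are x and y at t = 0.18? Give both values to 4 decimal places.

Heun on (x,y): k1 = f(t_n, state_n); k2 = f(t_n + h, state_n + h·k1); state_{n+1} = state_n + (h/2)·(k1 + k2).
0.000000: (0.200000, -1.900000)
  k1 = (-2.327000, 0.380000)
  predictor → (-0.009430, -1.865800)
  k2 = (-2.446277, -0.017594)
  → (-0.014797, -1.883692)
0.090000: (-0.014797, -1.883692)
  k1 = (-2.498604, -0.027874)
  predictor → (-0.239672, -1.886200)
  k2 = (-2.730098, -0.452069)
  → (-0.250089, -1.905289)
(x(0.18), y(0.18)) ≈ (-0.2501, -1.9053)

-0.2501, -1.9053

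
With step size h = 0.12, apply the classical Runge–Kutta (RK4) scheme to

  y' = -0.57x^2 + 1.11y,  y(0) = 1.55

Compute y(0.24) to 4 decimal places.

RK4: k1 = f(x_n, y_n); k2 = f(x_n + h/2, y_n + (h/2)·k1); k3 = f(x_n + h/2, y_n + (h/2)·k2); k4 = f(x_n + h, y_n + h·k3); y_{n+1} = y_n + (h/6)·(k1 + 2k2 + 2k3 + k4).
x=0.000000, y=1.550000:
  k1 = f(0.000000, 1.550000) = 1.720500
  k2 = f(0.060000, 1.653230) = 1.833033
  k3 = f(0.060000, 1.659982) = 1.840528
  k4 = f(0.120000, 1.770863) = 1.957450
  y ← 1.550000 + (0.12/6)·(k1 + 2k2 + 2k3 + k4) = 1.770501
x=0.120000, y=1.770501:
  k1 = f(0.120000, 1.770501) = 1.957049
  k2 = f(0.180000, 1.887924) = 2.077128
  k3 = f(0.180000, 1.895129) = 2.085125
  k4 = f(0.240000, 2.020717) = 2.210163
  y ← 1.770501 + (0.12/6)·(k1 + 2k2 + 2k3 + k4) = 2.020336
y(0.24) ≈ 2.0203

2.0203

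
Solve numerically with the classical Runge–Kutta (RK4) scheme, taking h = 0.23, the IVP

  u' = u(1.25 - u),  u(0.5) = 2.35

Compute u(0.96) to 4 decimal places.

1.6972

RK4: k1 = f(s_n, u_n); k2 = f(s_n + h/2, u_n + (h/2)·k1); k3 = f(s_n + h/2, u_n + (h/2)·k2); k4 = f(s_n + h, u_n + h·k3); u_{n+1} = u_n + (h/6)·(k1 + 2k2 + 2k3 + k4).
s=0.500000, u=2.350000:
  k1 = f(0.500000, 2.350000) = -2.585000
  k2 = f(0.615000, 2.052725) = -1.647774
  k3 = f(0.615000, 2.160506) = -1.967154
  k4 = f(0.730000, 1.897555) = -1.228770
  u ← 2.350000 + (0.23/6)·(k1 + 2k2 + 2k3 + k4) = 1.926661
s=0.730000, u=1.926661:
  k1 = f(0.730000, 1.926661) = -1.303696
  k2 = f(0.845000, 1.776736) = -0.935871
  k3 = f(0.845000, 1.819036) = -1.035097
  k4 = f(0.960000, 1.688589) = -0.740596
  u ← 1.926661 + (0.23/6)·(k1 + 2k2 + 2k3 + k4) = 1.697189
u(0.96) ≈ 1.6972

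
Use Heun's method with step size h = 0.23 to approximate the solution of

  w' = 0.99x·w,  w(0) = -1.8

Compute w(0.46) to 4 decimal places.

Heun: k1 = f(x_n, w_n); k2 = f(x_n + h, w_n + h·k1); w_{n+1} = w_n + (h/2)·(k1 + k2).
x=0.000000, w=-1.800000:
  k1 = f(0.000000, -1.800000) = 0.000000
  k2 = f(0.230000, -1.800000) = -0.409860
  w ← -1.800000 + (0.23/2)·(0.000000 + (-0.409860)) = -1.847134
x=0.230000, w=-1.847134:
  k1 = f(0.230000, -1.847134) = -0.420592
  k2 = f(0.460000, -1.943870) = -0.885238
  w ← -1.847134 + (0.23/2)·(-0.420592 + (-0.885238)) = -1.997304
w(0.46) ≈ -1.9973

-1.9973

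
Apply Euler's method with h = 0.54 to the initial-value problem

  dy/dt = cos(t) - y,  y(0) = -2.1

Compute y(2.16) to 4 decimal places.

Euler: y_{n+1} = y_n + h·f(t_n, y_n).
t=0.000000, y=-2.100000: f=3.100000 → y ← -2.100000 + 0.54·3.100000 = -0.426000
t=0.540000, y=-0.426000: f=1.283709 → y ← -0.426000 + 0.54·1.283709 = 0.267203
t=1.080000, y=0.267203: f=0.204126 → y ← 0.267203 + 0.54·0.204126 = 0.377431
t=1.620000, y=0.377431: f=-0.426614 → y ← 0.377431 + 0.54·(-0.426614) = 0.147059
y(2.16) ≈ 0.1471

0.1471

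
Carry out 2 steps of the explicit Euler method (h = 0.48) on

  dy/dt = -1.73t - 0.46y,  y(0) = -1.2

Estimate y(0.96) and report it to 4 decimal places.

-1.1272

Euler: y_{n+1} = y_n + h·f(t_n, y_n).
t=0.000000, y=-1.200000: f=0.552000 → y ← -1.200000 + 0.48·0.552000 = -0.935040
t=0.480000, y=-0.935040: f=-0.400282 → y ← -0.935040 + 0.48·(-0.400282) = -1.127175
y(0.96) ≈ -1.1272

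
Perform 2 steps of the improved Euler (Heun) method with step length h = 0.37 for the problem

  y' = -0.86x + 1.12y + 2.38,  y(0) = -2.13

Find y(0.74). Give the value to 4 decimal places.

Heun: k1 = f(x_n, y_n); k2 = f(x_n + h, y_n + h·k1); y_{n+1} = y_n + (h/2)·(k1 + k2).
x=0.000000, y=-2.130000:
  k1 = f(0.000000, -2.130000) = -0.005600
  k2 = f(0.370000, -2.132072) = -0.326121
  y ← -2.130000 + (0.37/2)·(-0.005600 + (-0.326121)) = -2.191368
x=0.370000, y=-2.191368:
  k1 = f(0.370000, -2.191368) = -0.392533
  k2 = f(0.740000, -2.336605) = -0.873398
  y ← -2.191368 + (0.37/2)·(-0.392533 + (-0.873398)) = -2.425565
y(0.74) ≈ -2.4256

-2.4256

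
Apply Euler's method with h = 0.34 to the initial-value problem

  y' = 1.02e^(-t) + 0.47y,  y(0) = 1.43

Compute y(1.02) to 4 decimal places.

Euler: y_{n+1} = y_n + h·f(t_n, y_n).
t=0.000000, y=1.430000: f=1.692100 → y ← 1.430000 + 0.34·1.692100 = 2.005314
t=0.340000, y=2.005314: f=1.668503 → y ← 2.005314 + 0.34·1.668503 = 2.572605
t=0.680000, y=2.572605: f=1.725874 → y ← 2.572605 + 0.34·1.725874 = 3.159402
y(1.02) ≈ 3.1594

3.1594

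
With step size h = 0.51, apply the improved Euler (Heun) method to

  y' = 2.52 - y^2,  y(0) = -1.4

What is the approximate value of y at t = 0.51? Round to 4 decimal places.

-0.9313

Heun: k1 = f(t_n, y_n); k2 = f(t_n + h, y_n + h·k1); y_{n+1} = y_n + (h/2)·(k1 + k2).
t=0.000000, y=-1.400000:
  k1 = f(0.000000, -1.400000) = 0.560000
  k2 = f(0.510000, -1.114400) = 1.278113
  y ← -1.400000 + (0.51/2)·(0.560000 + 1.278113) = -0.931281
y(0.51) ≈ -0.9313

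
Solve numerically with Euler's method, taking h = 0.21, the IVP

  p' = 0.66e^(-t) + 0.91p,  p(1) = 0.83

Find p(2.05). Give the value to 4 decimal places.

2.2642

Euler: p_{n+1} = p_n + h·f(t_n, p_n).
t=1.000000, p=0.830000: f=0.998100 → p ← 0.830000 + 0.21·0.998100 = 1.039601
t=1.210000, p=1.039601: f=1.142847 → p ← 1.039601 + 0.21·1.142847 = 1.279599
t=1.420000, p=1.279599: f=1.323966 → p ← 1.279599 + 0.21·1.323966 = 1.557632
t=1.630000, p=1.557632: f=1.546759 → p ← 1.557632 + 0.21·1.546759 = 1.882451
t=1.840000, p=1.882451: f=1.817850 → p ← 1.882451 + 0.21·1.817850 = 2.264200
p(2.05) ≈ 2.2642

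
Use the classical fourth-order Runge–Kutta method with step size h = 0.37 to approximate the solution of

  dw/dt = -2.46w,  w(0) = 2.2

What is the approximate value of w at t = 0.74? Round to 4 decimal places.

RK4: k1 = f(t_n, w_n); k2 = f(t_n + h/2, w_n + (h/2)·k1); k3 = f(t_n + h/2, w_n + (h/2)·k2); k4 = f(t_n + h, w_n + h·k3); w_{n+1} = w_n + (h/6)·(k1 + 2k2 + 2k3 + k4).
t=0.000000, w=2.200000:
  k1 = f(0.000000, 2.200000) = -5.412000
  k2 = f(0.185000, 1.198780) = -2.948999
  k3 = f(0.185000, 1.654435) = -4.069911
  k4 = f(0.370000, 0.694133) = -1.707567
  w ← 2.200000 + (0.37/6)·(k1 + 2k2 + 2k3 + k4) = 0.895295
t=0.370000, w=0.895295:
  k1 = f(0.370000, 0.895295) = -2.202425
  k2 = f(0.555000, 0.487846) = -1.200101
  k3 = f(0.555000, 0.673276) = -1.656258
  k4 = f(0.740000, 0.282479) = -0.694898
  w ← 0.895295 + (0.37/6)·(k1 + 2k2 + 2k3 + k4) = 0.364342
w(0.74) ≈ 0.3643

0.3643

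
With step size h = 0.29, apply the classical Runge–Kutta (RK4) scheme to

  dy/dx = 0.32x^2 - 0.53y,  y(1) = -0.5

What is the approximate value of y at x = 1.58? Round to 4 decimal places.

-0.0912

RK4: k1 = f(x_n, y_n); k2 = f(x_n + h/2, y_n + (h/2)·k1); k3 = f(x_n + h/2, y_n + (h/2)·k2); k4 = f(x_n + h, y_n + h·k3); y_{n+1} = y_n + (h/6)·(k1 + 2k2 + 2k3 + k4).
x=1.000000, y=-0.500000:
  k1 = f(1.000000, -0.500000) = 0.585000
  k2 = f(1.145000, -0.415175) = 0.639571
  k3 = f(1.145000, -0.407262) = 0.635377
  k4 = f(1.290000, -0.315741) = 0.699855
  y ← -0.500000 + (0.29/6)·(k1 + 2k2 + 2k3 + k4) = -0.314654
x=1.290000, y=-0.314654:
  k1 = f(1.290000, -0.314654) = 0.699278
  k2 = f(1.435000, -0.213258) = 0.771979
  k3 = f(1.435000, -0.202717) = 0.766392
  k4 = f(1.580000, -0.092400) = 0.847820
  y ← -0.314654 + (0.29/6)·(k1 + 2k2 + 2k3 + k4) = -0.091168
y(1.58) ≈ -0.0912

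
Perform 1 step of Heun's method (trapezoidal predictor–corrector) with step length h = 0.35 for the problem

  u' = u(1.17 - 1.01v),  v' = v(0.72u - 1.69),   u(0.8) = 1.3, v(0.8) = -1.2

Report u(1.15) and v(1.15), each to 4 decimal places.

Heun on (u,v): k1 = f(t_n, state_n); k2 = f(t_n + h, state_n + h·k1); state_{n+1} = state_n + (h/2)·(k1 + k2).
0.800000: (1.300000, -1.200000)
  k1 = (3.096600, 0.904800)
  predictor → (2.383810, -0.883320)
  k2 = (4.915781, -0.023269)
  → (2.702167, -1.045732)
(u(1.15), v(1.15)) ≈ (2.7022, -1.0457)

2.7022, -1.0457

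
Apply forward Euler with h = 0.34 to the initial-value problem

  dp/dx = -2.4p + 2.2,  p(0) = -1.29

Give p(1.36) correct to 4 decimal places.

0.9141

Euler: p_{n+1} = p_n + h·f(x_n, p_n).
x=0.000000, p=-1.290000: f=5.296000 → p ← -1.290000 + 0.34·5.296000 = 0.510640
x=0.340000, p=0.510640: f=0.974464 → p ← 0.510640 + 0.34·0.974464 = 0.841958
x=0.680000, p=0.841958: f=0.179301 → p ← 0.841958 + 0.34·0.179301 = 0.902920
x=1.020000, p=0.902920: f=0.032991 → p ← 0.902920 + 0.34·0.032991 = 0.914137
p(1.36) ≈ 0.9141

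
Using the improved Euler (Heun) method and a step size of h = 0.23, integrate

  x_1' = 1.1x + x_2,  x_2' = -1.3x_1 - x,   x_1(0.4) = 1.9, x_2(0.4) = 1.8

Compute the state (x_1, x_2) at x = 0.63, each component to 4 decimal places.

2.3684, 1.0364

Heun on (x_1,x_2): k1 = f(x_n, state_n); k2 = f(x_n + h, state_n + h·k1); state_{n+1} = state_n + (h/2)·(k1 + k2).
0.400000: (1.900000, 1.800000)
  k1 = (2.240000, -2.870000)
  predictor → (2.415200, 1.139900)
  k2 = (1.832900, -3.769760)
  → (2.368384, 1.036428)
(x_1(0.63), x_2(0.63)) ≈ (2.3684, 1.0364)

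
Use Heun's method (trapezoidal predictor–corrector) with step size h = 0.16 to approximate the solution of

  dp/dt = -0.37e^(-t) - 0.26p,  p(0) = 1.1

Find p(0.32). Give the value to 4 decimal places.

Heun: k1 = f(t_n, p_n); k2 = f(t_n + h, p_n + h·k1); p_{n+1} = p_n + (h/2)·(k1 + k2).
t=0.000000, p=1.100000:
  k1 = f(0.000000, 1.100000) = -0.656000
  k2 = f(0.160000, 0.995040) = -0.574004
  p ← 1.100000 + (0.16/2)·(-0.656000 + (-0.574004)) = 1.001600
t=0.160000, p=1.001600:
  k1 = f(0.160000, 1.001600) = -0.575709
  k2 = f(0.320000, 0.909486) = -0.505142
  p ← 1.001600 + (0.16/2)·(-0.575709 + (-0.505142)) = 0.915132
p(0.32) ≈ 0.9151

0.9151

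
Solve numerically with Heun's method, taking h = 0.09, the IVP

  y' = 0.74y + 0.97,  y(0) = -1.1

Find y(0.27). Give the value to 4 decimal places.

Heun: k1 = f(t_n, y_n); k2 = f(t_n + h, y_n + h·k1); y_{n+1} = y_n + (h/2)·(k1 + k2).
t=0.000000, y=-1.100000:
  k1 = f(0.000000, -1.100000) = 0.156000
  k2 = f(0.090000, -1.085960) = 0.166390
  y ← -1.100000 + (0.09/2)·(0.156000 + 0.166390) = -1.085492
t=0.090000, y=-1.085492:
  k1 = f(0.090000, -1.085492) = 0.166736
  k2 = f(0.180000, -1.070486) = 0.177840
  y ← -1.085492 + (0.09/2)·(0.166736 + 0.177840) = -1.069987
t=0.180000, y=-1.069987:
  k1 = f(0.180000, -1.069987) = 0.178210
  k2 = f(0.270000, -1.053948) = 0.190079
  y ← -1.069987 + (0.09/2)·(0.178210 + 0.190079) = -1.053414
y(0.27) ≈ -1.0534

-1.0534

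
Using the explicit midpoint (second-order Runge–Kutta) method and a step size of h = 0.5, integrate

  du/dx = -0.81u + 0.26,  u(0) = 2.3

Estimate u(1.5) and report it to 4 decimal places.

0.9351

Midpoint: k1 = f(x_n, u_n); k2 = f(x_n + h/2, u_n + (h/2)·k1); u_{n+1} = u_n + h·k2.
x=0.000000, u=2.300000:
  k1 = f(0.000000, 2.300000) = -1.603000
  k2 = f(0.250000, 1.899250) = -1.278393
  u ← 2.300000 + 0.5·(-1.278393) = 1.660804
x=0.500000, u=1.660804:
  k1 = f(0.500000, 1.660804) = -1.085251
  k2 = f(0.750000, 1.389491) = -0.865488
  u ← 1.660804 + 0.5·(-0.865488) = 1.228060
x=1.000000, u=1.228060:
  k1 = f(1.000000, 1.228060) = -0.734729
  k2 = f(1.250000, 1.044378) = -0.585946
  u ← 1.228060 + 0.5·(-0.585946) = 0.935087
u(1.5) ≈ 0.9351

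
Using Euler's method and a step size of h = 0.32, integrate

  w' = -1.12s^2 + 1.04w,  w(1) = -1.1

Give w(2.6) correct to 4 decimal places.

Euler: w_{n+1} = w_n + h·f(s_n, w_n).
s=1.000000, w=-1.100000: f=-2.264000 → w ← -1.100000 + 0.32·(-2.264000) = -1.824480
s=1.320000, w=-1.824480: f=-3.848947 → w ← -1.824480 + 0.32·(-3.848947) = -3.056143
s=1.640000, w=-3.056143: f=-6.190741 → w ← -3.056143 + 0.32·(-6.190741) = -5.037180
s=1.960000, w=-5.037180: f=-9.541259 → w ← -5.037180 + 0.32·(-9.541259) = -8.090383
s=2.280000, w=-8.090383: f=-14.236206 → w ← -8.090383 + 0.32·(-14.236206) = -12.645969
w(2.6) ≈ -12.6460

-12.6460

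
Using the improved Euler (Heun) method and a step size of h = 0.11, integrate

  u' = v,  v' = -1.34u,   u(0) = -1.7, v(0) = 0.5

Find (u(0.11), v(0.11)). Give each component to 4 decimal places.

Heun on (u,v): k1 = f(t_n, state_n); k2 = f(t_n + h, state_n + h·k1); state_{n+1} = state_n + (h/2)·(k1 + k2).
0.000000: (-1.700000, 0.500000)
  k1 = (0.500000, 2.278000)
  predictor → (-1.645000, 0.750580)
  k2 = (0.750580, 2.204300)
  → (-1.631218, 0.746526)
(u(0.11), v(0.11)) ≈ (-1.6312, 0.7465)

-1.6312, 0.7465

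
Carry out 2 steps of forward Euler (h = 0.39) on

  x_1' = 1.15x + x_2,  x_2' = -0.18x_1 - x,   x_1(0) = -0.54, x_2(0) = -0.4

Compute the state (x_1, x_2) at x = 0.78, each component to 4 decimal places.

Euler on (x_1,x_2): x_1_{n+1} = x_1_n + h·x_1', x_2_{n+1} = x_2_n + h·x_2'.
0.000000: (-0.540000, -0.400000); f=(-0.400000, 0.097200) → (-0.696000, -0.362092)
0.390000: (-0.696000, -0.362092); f=(0.086408, -0.264720) → (-0.662301, -0.465333)
(x_1(0.78), x_2(0.78)) ≈ (-0.6623, -0.4653)

-0.6623, -0.4653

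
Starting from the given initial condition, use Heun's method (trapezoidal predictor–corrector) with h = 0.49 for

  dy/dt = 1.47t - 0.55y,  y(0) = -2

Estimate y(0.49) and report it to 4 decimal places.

Heun: k1 = f(t_n, y_n); k2 = f(t_n + h, y_n + h·k1); y_{n+1} = y_n + (h/2)·(k1 + k2).
t=0.000000, y=-2.000000:
  k1 = f(0.000000, -2.000000) = 1.100000
  k2 = f(0.490000, -1.461000) = 1.523850
  y ← -2.000000 + (0.49/2)·(1.100000 + 1.523850) = -1.357157
y(0.49) ≈ -1.3572

-1.3572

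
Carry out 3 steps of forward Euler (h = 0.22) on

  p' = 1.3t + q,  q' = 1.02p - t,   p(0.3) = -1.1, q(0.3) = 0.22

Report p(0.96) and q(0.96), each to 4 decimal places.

-0.7191, -0.7747

Euler on (p,q): p_{n+1} = p_n + h·p', q_{n+1} = q_n + h·q'.
0.300000: (-1.100000, 0.220000); f=(0.610000, -1.422000) → (-0.965800, -0.092840)
0.520000: (-0.965800, -0.092840); f=(0.583160, -1.505116) → (-0.837505, -0.423966)
0.740000: (-0.837505, -0.423966); f=(0.538034, -1.594255) → (-0.719137, -0.774702)
(p(0.96), q(0.96)) ≈ (-0.7191, -0.7747)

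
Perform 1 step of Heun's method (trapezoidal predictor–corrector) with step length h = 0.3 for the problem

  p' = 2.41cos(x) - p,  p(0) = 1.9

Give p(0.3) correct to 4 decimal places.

2.0139

Heun: k1 = f(x_n, p_n); k2 = f(x_n + h, p_n + h·k1); p_{n+1} = p_n + (h/2)·(k1 + k2).
x=0.000000, p=1.900000:
  k1 = f(0.000000, 1.900000) = 0.510000
  k2 = f(0.300000, 2.053000) = 0.249361
  p ← 1.900000 + (0.3/2)·(0.510000 + 0.249361) = 2.013904
p(0.3) ≈ 2.0139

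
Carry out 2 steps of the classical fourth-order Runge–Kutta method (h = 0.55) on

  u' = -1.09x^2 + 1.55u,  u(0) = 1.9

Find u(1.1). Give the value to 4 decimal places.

9.6305

RK4: k1 = f(x_n, u_n); k2 = f(x_n + h/2, u_n + (h/2)·k1); k3 = f(x_n + h/2, u_n + (h/2)·k2); k4 = f(x_n + h, u_n + h·k3); u_{n+1} = u_n + (h/6)·(k1 + 2k2 + 2k3 + k4).
x=0.000000, u=1.900000:
  k1 = f(0.000000, 1.900000) = 2.945000
  k2 = f(0.275000, 2.709875) = 4.117875
  k3 = f(0.275000, 3.032416) = 4.617813
  k4 = f(0.550000, 4.439797) = 6.551961
  u ← 1.900000 + (0.55/6)·(k1 + 2k2 + 2k3 + k4) = 4.372098
x=0.550000, u=4.372098:
  k1 = f(0.550000, 4.372098) = 6.447026
  k2 = f(0.825000, 6.145030) = 8.782915
  k3 = f(0.825000, 6.787399) = 9.778587
  k4 = f(1.100000, 9.750321) = 13.794097
  u ← 4.372098 + (0.55/6)·(k1 + 2k2 + 2k3 + k4) = 9.630476
u(1.1) ≈ 9.6305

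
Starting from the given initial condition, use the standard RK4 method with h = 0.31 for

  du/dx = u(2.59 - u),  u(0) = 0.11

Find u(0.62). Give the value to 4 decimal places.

RK4: k1 = f(x_n, u_n); k2 = f(x_n + h/2, u_n + (h/2)·k1); k3 = f(x_n + h/2, u_n + (h/2)·k2); k4 = f(x_n + h, u_n + h·k3); u_{n+1} = u_n + (h/6)·(k1 + 2k2 + 2k3 + k4).
x=0.000000, u=0.110000:
  k1 = f(0.000000, 0.110000) = 0.272800
  k2 = f(0.155000, 0.152284) = 0.371225
  k3 = f(0.155000, 0.167540) = 0.405859
  k4 = f(0.310000, 0.235816) = 0.555155
  u ← 0.110000 + (0.31/6)·(k1 + 2k2 + 2k3 + k4) = 0.233076
x=0.310000, u=0.233076:
  k1 = f(0.310000, 0.233076) = 0.549343
  k2 = f(0.465000, 0.318225) = 0.722935
  k3 = f(0.465000, 0.345131) = 0.774774
  k4 = f(0.620000, 0.473256) = 1.001762
  u ← 0.233076 + (0.31/6)·(k1 + 2k2 + 2k3 + k4) = 0.467980
u(0.62) ≈ 0.4680

0.4680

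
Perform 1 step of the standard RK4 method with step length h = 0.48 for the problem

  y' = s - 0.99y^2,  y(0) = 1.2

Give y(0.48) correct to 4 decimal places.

0.8534

RK4: k1 = f(s_n, y_n); k2 = f(s_n + h/2, y_n + (h/2)·k1); k3 = f(s_n + h/2, y_n + (h/2)·k2); k4 = f(s_n + h, y_n + h·k3); y_{n+1} = y_n + (h/6)·(k1 + 2k2 + 2k3 + k4).
s=0.000000, y=1.200000:
  k1 = f(0.000000, 1.200000) = -1.425600
  k2 = f(0.240000, 0.857856) = -0.488558
  k3 = f(0.240000, 1.082746) = -0.920616
  k4 = f(0.480000, 0.758104) = -0.088975
  y ← 1.200000 + (0.48/6)·(k1 + 2k2 + 2k3 + k4) = 0.853366
y(0.48) ≈ 0.8534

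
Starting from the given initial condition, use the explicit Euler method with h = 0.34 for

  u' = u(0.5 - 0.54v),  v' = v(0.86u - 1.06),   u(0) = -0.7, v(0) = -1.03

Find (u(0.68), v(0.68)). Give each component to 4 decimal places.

-1.1914, -0.1619

Euler on (u,v): u_{n+1} = u_n + h·u', v_{n+1} = v_n + h·v'.
0.000000: (-0.700000, -1.030000); f=(-0.739340, 1.711860) → (-0.951376, -0.447968)
0.340000: (-0.951376, -0.447968); f=(-0.705828, 0.841365) → (-1.191357, -0.161903)
(u(0.68), v(0.68)) ≈ (-1.1914, -0.1619)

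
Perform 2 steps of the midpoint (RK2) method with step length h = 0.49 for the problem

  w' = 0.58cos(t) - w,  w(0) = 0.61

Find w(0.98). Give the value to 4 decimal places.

0.5214

Midpoint: k1 = f(t_n, w_n); k2 = f(t_n + h/2, w_n + (h/2)·k1); w_{n+1} = w_n + h·k2.
t=0.000000, w=0.610000:
  k1 = f(0.000000, 0.610000) = -0.030000
  k2 = f(0.245000, 0.602650) = -0.039970
  w ← 0.610000 + 0.49·(-0.039970) = 0.590415
t=0.490000, w=0.590415:
  k1 = f(0.490000, 0.590415) = -0.078661
  k2 = f(0.735000, 0.571142) = -0.140881
  w ← 0.590415 + 0.49·(-0.140881) = 0.521383
w(0.98) ≈ 0.5214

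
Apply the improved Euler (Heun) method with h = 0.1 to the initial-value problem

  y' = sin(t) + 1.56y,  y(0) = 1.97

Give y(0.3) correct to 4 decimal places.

3.1918

Heun: k1 = f(t_n, y_n); k2 = f(t_n + h, y_n + h·k1); y_{n+1} = y_n + (h/2)·(k1 + k2).
t=0.000000, y=1.970000:
  k1 = f(0.000000, 1.970000) = 3.073200
  k2 = f(0.100000, 2.277320) = 3.652453
  y ← 1.970000 + (0.1/2)·(3.073200 + 3.652453) = 2.306283
t=0.100000, y=2.306283:
  k1 = f(0.100000, 2.306283) = 3.697634
  k2 = f(0.200000, 2.676046) = 4.373301
  y ← 2.306283 + (0.1/2)·(3.697634 + 4.373301) = 2.709829
t=0.200000, y=2.709829:
  k1 = f(0.200000, 2.709829) = 4.426003
  k2 = f(0.300000, 3.152430) = 5.213311
  y ← 2.709829 + (0.1/2)·(4.426003 + 5.213311) = 3.191795
y(0.3) ≈ 3.1918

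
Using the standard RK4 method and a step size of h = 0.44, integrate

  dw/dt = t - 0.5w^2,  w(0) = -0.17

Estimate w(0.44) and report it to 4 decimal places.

RK4: k1 = f(t_n, w_n); k2 = f(t_n + h/2, w_n + (h/2)·k1); k3 = f(t_n + h/2, w_n + (h/2)·k2); k4 = f(t_n + h, w_n + h·k3); w_{n+1} = w_n + (h/6)·(k1 + 2k2 + 2k3 + k4).
t=0.000000, w=-0.170000:
  k1 = f(0.000000, -0.170000) = -0.014450
  k2 = f(0.220000, -0.173179) = 0.205005
  k3 = f(0.220000, -0.124899) = 0.212200
  k4 = f(0.440000, -0.076632) = 0.437064
  w ← -0.170000 + (0.44/6)·(k1 + 2k2 + 2k3 + k4) = -0.077818
w(0.44) ≈ -0.0778

-0.0778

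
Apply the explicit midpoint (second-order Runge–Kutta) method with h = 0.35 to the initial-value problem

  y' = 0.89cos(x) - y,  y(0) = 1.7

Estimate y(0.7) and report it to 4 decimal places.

Midpoint: k1 = f(x_n, y_n); k2 = f(x_n + h/2, y_n + (h/2)·k1); y_{n+1} = y_n + h·k2.
x=0.000000, y=1.700000:
  k1 = f(0.000000, 1.700000) = -0.810000
  k2 = f(0.175000, 1.558250) = -0.681843
  y ← 1.700000 + 0.35·(-0.681843) = 1.461355
x=0.350000, y=1.461355:
  k1 = f(0.350000, 1.461355) = -0.625313
  k2 = f(0.525000, 1.351925) = -0.581787
  y ← 1.461355 + 0.35·(-0.581787) = 1.257729
y(0.7) ≈ 1.2577

1.2577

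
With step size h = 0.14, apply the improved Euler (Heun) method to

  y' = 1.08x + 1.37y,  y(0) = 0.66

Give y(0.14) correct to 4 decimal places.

Heun: k1 = f(x_n, y_n); k2 = f(x_n + h, y_n + h·k1); y_{n+1} = y_n + (h/2)·(k1 + k2).
x=0.000000, y=0.660000:
  k1 = f(0.000000, 0.660000) = 0.904200
  k2 = f(0.140000, 0.786588) = 1.228826
  y ← 0.660000 + (0.14/2)·(0.904200 + 1.228826) = 0.809312
y(0.14) ≈ 0.8093

0.8093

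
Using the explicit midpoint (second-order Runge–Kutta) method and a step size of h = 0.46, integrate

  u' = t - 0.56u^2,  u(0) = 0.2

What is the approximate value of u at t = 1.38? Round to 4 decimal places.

0.9608

Midpoint: k1 = f(t_n, u_n); k2 = f(t_n + h/2, u_n + (h/2)·k1); u_{n+1} = u_n + h·k2.
t=0.000000, u=0.200000:
  k1 = f(0.000000, 0.200000) = -0.022400
  k2 = f(0.230000, 0.194848) = 0.208739
  u ← 0.200000 + 0.46·0.208739 = 0.296020
t=0.460000, u=0.296020:
  k1 = f(0.460000, 0.296020) = 0.410928
  k2 = f(0.690000, 0.390534) = 0.604591
  u ← 0.296020 + 0.46·0.604591 = 0.574132
t=0.920000, u=0.574132:
  k1 = f(0.920000, 0.574132) = 0.735409
  k2 = f(1.150000, 0.743276) = 0.840623
  u ← 0.574132 + 0.46·0.840623 = 0.960818
u(1.38) ≈ 0.9608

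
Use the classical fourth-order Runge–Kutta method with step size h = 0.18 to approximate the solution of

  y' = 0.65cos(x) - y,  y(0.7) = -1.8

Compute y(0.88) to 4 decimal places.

RK4: k1 = f(x_n, y_n); k2 = f(x_n + h/2, y_n + (h/2)·k1); k3 = f(x_n + h/2, y_n + (h/2)·k2); k4 = f(x_n + h, y_n + h·k3); y_{n+1} = y_n + (h/6)·(k1 + 2k2 + 2k3 + k4).
x=0.700000, y=-1.800000:
  k1 = f(0.700000, -1.800000) = 2.297147
  k2 = f(0.790000, -1.593257) = 2.050756
  k3 = f(0.790000, -1.615432) = 2.072931
  k4 = f(0.880000, -1.426872) = 1.841021
  y ← -1.800000 + (0.18/6)·(k1 + 2k2 + 2k3 + k4) = -1.428434
y(0.88) ≈ -1.4284

-1.4284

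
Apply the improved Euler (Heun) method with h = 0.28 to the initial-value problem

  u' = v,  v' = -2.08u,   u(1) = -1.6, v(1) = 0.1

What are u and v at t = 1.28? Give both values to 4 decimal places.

-1.4415, 1.0237

Heun on (u,v): k1 = f(t_n, state_n); k2 = f(t_n + h, state_n + h·k1); state_{n+1} = state_n + (h/2)·(k1 + k2).
1.000000: (-1.600000, 0.100000)
  k1 = (0.100000, 3.328000)
  predictor → (-1.572000, 1.031840)
  k2 = (1.031840, 3.269760)
  → (-1.441542, 1.023686)
(u(1.28), v(1.28)) ≈ (-1.4415, 1.0237)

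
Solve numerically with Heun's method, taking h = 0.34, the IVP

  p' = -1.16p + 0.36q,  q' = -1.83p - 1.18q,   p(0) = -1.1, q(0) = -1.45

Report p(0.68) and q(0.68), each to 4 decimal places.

Heun on (p,q): k1 = f(t_n, state_n); k2 = f(t_n + h, state_n + h·k1); state_{n+1} = state_n + (h/2)·(k1 + k2).
0.000000: (-1.100000, -1.450000)
  k1 = (0.754000, 3.724000)
  predictor → (-0.843640, -0.183840)
  k2 = (0.912440, 1.760792)
  → (-0.816705, -0.517585)
0.340000: (-0.816705, -0.517585)
  k1 = (0.761047, 2.105321)
  predictor → (-0.557949, 0.198224)
  k2 = (0.718582, 0.787143)
  → (-0.565168, -0.025866)
(p(0.68), q(0.68)) ≈ (-0.5652, -0.0259)

-0.5652, -0.0259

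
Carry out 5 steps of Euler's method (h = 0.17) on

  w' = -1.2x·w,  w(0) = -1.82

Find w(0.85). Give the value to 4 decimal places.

-1.2617

Euler: w_{n+1} = w_n + h·f(x_n, w_n).
x=0.000000, w=-1.820000: f=0.000000 → w ← -1.820000 + 0.17·0.000000 = -1.820000
x=0.170000, w=-1.820000: f=0.371280 → w ← -1.820000 + 0.17·0.371280 = -1.756882
x=0.340000, w=-1.756882: f=0.716808 → w ← -1.756882 + 0.17·0.716808 = -1.635025
x=0.510000, w=-1.635025: f=1.000635 → w ← -1.635025 + 0.17·1.000635 = -1.464917
x=0.680000, w=-1.464917: f=1.195372 → w ← -1.464917 + 0.17·1.195372 = -1.261704
w(0.85) ≈ -1.2617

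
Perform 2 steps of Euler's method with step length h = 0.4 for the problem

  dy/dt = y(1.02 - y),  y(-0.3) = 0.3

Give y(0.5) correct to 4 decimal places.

Euler: y_{n+1} = y_n + h·f(t_n, y_n).
t=-0.300000, y=0.300000: f=0.216000 → y ← 0.300000 + 0.4·0.216000 = 0.386400
t=0.100000, y=0.386400: f=0.244823 → y ← 0.386400 + 0.4·0.244823 = 0.484329
y(0.5) ≈ 0.4843

0.4843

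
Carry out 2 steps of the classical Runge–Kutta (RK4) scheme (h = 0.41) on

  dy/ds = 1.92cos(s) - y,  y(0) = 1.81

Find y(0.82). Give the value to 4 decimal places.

RK4: k1 = f(s_n, y_n); k2 = f(s_n + h/2, y_n + (h/2)·k1); k3 = f(s_n + h/2, y_n + (h/2)·k2); k4 = f(s_n + h, y_n + h·k3); y_{n+1} = y_n + (h/6)·(k1 + 2k2 + 2k3 + k4).
s=0.000000, y=1.810000:
  k1 = f(0.000000, 1.810000) = 0.110000
  k2 = f(0.205000, 1.832550) = 0.047247
  k3 = f(0.205000, 1.819686) = 0.060111
  k4 = f(0.410000, 1.834646) = -0.073774
  y ← 1.810000 + (0.41/6)·(k1 + 2k2 + 2k3 + k4) = 1.827148
s=0.410000, y=1.827148:
  k1 = f(0.410000, 1.827148) = -0.066276
  k2 = f(0.615000, 1.813561) = -0.245356
  k3 = f(0.615000, 1.776850) = -0.208645
  k4 = f(0.820000, 1.741603) = -0.431739
  y ← 1.827148 + (0.41/6)·(k1 + 2k2 + 2k3 + k4) = 1.731070
y(0.82) ≈ 1.7311

1.7311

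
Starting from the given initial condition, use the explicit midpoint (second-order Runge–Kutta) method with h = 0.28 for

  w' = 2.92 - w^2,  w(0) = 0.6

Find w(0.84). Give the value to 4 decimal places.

1.5795

Midpoint: k1 = f(t_n, w_n); k2 = f(t_n + h/2, w_n + (h/2)·k1); w_{n+1} = w_n + h·k2.
t=0.000000, w=0.600000:
  k1 = f(0.000000, 0.600000) = 2.560000
  k2 = f(0.140000, 0.958400) = 2.001469
  w ← 0.600000 + 0.28·2.001469 = 1.160411
t=0.280000, w=1.160411:
  k1 = f(0.280000, 1.160411) = 1.573445
  k2 = f(0.420000, 1.380694) = 1.013685
  w ← 1.160411 + 0.28·1.013685 = 1.444243
t=0.560000, w=1.444243:
  k1 = f(0.560000, 1.444243) = 0.834162
  k2 = f(0.700000, 1.561026) = 0.483198
  w ← 1.444243 + 0.28·0.483198 = 1.579539
w(0.84) ≈ 1.5795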